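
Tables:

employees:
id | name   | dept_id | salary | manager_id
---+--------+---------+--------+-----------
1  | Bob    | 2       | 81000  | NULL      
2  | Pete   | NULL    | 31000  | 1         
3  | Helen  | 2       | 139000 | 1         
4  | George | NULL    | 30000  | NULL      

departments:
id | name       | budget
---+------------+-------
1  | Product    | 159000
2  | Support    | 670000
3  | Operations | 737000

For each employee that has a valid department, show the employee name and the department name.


INNER JOIN keeps only employees rows whose dept_id matches an id in departments. Walk through each employee:
  - employee 1 (Bob): dept_id=2 -> matches Support
  - employee 2 (Pete): dept_id=NULL, no match -> dropped
  - employee 3 (Helen): dept_id=2 -> matches Support
  - employee 4 (George): dept_id=NULL, no match -> dropped
So 2 of 4 rows are dropped.

SQL:
SELECT a.name, b.name AS department
FROM employees a
INNER JOIN departments b ON a.dept_id = b.id

Result:
name  | department
------+-----------
Bob   | Support   
Helen | Support   


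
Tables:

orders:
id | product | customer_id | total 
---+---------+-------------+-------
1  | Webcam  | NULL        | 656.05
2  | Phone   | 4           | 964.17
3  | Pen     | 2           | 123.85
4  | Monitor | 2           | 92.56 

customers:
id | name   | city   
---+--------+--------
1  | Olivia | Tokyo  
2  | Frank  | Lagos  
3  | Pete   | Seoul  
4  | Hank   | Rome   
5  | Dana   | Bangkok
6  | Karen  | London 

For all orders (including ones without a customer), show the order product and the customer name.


LEFT JOIN keeps every row from orders (the left table); where customer_id has no match in customers, the customer columns become NULL. Walk through each order:
  - order 1 (Webcam): customer_id=NULL, no match -> kept with NULL
  - order 2 (Phone): customer_id=4 -> matches Hank
  - order 3 (Pen): customer_id=2 -> matches Frank
  - order 4 (Monitor): customer_id=2 -> matches Frank
All 4 rows appear; 1 has NULL customer.

SQL:
SELECT a.product, b.name AS customer
FROM orders a
LEFT JOIN customers b ON a.customer_id = b.id

Result:
product | customer
--------+---------
Webcam  | NULL    
Phone   | Hank    
Pen     | Frank   
Monitor | Frank   


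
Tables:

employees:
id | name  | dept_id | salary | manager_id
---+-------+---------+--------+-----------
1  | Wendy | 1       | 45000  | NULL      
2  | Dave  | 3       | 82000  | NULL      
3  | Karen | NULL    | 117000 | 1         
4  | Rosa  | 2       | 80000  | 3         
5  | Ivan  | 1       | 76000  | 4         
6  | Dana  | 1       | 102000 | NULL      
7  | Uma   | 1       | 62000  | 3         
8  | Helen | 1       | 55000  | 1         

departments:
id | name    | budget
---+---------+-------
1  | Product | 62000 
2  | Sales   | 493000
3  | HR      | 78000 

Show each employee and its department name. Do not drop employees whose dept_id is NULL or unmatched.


LEFT JOIN keeps every row from employees (the left table); where dept_id has no match in departments, the department columns become NULL. Walk through each employee:
  - employee 1 (Wendy): dept_id=1 -> matches Product
  - employee 2 (Dave): dept_id=3 -> matches HR
  - employee 3 (Karen): dept_id=NULL, no match -> kept with NULL
  - employee 4 (Rosa): dept_id=2 -> matches Sales
  - employee 5 (Ivan): dept_id=1 -> matches Product
  - employee 6 (Dana): dept_id=1 -> matches Product
  - employee 7 (Uma): dept_id=1 -> matches Product
  - employee 8 (Helen): dept_id=1 -> matches Product
All 8 rows appear; 1 has NULL department.

SQL:
SELECT a.name, b.name AS department
FROM employees a
LEFT JOIN departments b ON a.dept_id = b.id

Result:
name  | department
------+-----------
Wendy | Product   
Dave  | HR        
Karen | NULL      
Rosa  | Sales     
Ivan  | Product   
Dana  | Product   
Uma   | Product   
Helen | Product   


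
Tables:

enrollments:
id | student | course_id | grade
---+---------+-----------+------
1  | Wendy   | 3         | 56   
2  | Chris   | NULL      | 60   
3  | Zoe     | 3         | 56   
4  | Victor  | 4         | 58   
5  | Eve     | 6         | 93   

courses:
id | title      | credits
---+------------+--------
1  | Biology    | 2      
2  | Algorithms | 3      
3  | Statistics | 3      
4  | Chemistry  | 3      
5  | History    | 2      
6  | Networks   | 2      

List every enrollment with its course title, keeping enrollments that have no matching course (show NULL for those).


LEFT JOIN keeps every row from enrollments (the left table); where course_id has no match in courses, the course columns become NULL. Walk through each enrollment:
  - enrollment 1 (Wendy): course_id=3 -> matches Statistics
  - enrollment 2 (Chris): course_id=NULL, no match -> kept with NULL
  - enrollment 3 (Zoe): course_id=3 -> matches Statistics
  - enrollment 4 (Victor): course_id=4 -> matches Chemistry
  - enrollment 5 (Eve): course_id=6 -> matches Networks
All 5 rows appear; 1 has NULL course.

SQL:
SELECT a.student, b.title AS course
FROM enrollments a
LEFT JOIN courses b ON a.course_id = b.id

Result:
student | course    
--------+-----------
Wendy   | Statistics
Chris   | NULL      
Zoe     | Statistics
Victor  | Chemistry 
Eve     | Networks  


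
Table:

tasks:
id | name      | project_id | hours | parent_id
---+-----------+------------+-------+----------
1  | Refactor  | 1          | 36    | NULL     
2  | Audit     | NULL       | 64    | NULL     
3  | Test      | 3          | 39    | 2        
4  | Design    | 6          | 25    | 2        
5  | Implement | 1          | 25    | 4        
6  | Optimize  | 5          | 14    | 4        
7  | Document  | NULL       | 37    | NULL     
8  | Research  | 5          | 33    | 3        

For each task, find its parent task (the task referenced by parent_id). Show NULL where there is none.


This is a self-join: tasks is joined to a second copy of itself, matching each row's parent_id to another row's id. Use LEFT JOIN so rows with parent_id=NULL are kept.
  - task 1 (Refactor): parent_id=NULL -> NULL
  - task 2 (Audit): parent_id=NULL -> NULL
  - task 3 (Test): parent_id=2 -> Audit
  - task 4 (Design): parent_id=2 -> Audit
  - task 5 (Implement): parent_id=4 -> Design
  - task 6 (Optimize): parent_id=4 -> Design
  - task 7 (Document): parent_id=NULL -> NULL
  - task 8 (Research): parent_id=3 -> Test

SQL:
SELECT a.name AS item, b.name AS parent
FROM tasks a
LEFT JOIN tasks b ON a.parent_id = b.id

Result:
item      | parent
----------+-------
Refactor  | NULL  
Audit     | NULL  
Test      | Audit 
Design    | Audit 
Implement | Design
Optimize  | Design
Document  | NULL  
Research  | Test  


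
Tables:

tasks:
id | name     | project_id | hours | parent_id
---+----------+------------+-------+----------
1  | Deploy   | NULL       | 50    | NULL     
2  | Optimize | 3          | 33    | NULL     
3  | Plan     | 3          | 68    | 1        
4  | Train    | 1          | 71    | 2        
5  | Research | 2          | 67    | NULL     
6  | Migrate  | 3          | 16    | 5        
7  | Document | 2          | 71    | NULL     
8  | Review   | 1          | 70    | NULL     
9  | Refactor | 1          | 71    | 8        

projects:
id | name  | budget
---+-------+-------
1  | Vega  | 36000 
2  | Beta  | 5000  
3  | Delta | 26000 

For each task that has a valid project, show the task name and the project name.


INNER JOIN keeps only tasks rows whose project_id matches an id in projects. Walk through each task:
  - task 1 (Deploy): project_id=NULL, no match -> dropped
  - task 2 (Optimize): project_id=3 -> matches Delta
  - task 3 (Plan): project_id=3 -> matches Delta
  - task 4 (Train): project_id=1 -> matches Vega
  - task 5 (Research): project_id=2 -> matches Beta
  - task 6 (Migrate): project_id=3 -> matches Delta
  - task 7 (Document): project_id=2 -> matches Beta
  - task 8 (Review): project_id=1 -> matches Vega
  - task 9 (Refactor): project_id=1 -> matches Vega
So 1 of 9 rows is dropped.

SQL:
SELECT a.name, b.name AS project
FROM tasks a
INNER JOIN projects b ON a.project_id = b.id

Result:
name     | project
---------+--------
Optimize | Delta  
Plan     | Delta  
Train    | Vega   
Research | Beta   
Migrate  | Delta  
Document | Beta   
Review   | Vega   
Refactor | Vega   


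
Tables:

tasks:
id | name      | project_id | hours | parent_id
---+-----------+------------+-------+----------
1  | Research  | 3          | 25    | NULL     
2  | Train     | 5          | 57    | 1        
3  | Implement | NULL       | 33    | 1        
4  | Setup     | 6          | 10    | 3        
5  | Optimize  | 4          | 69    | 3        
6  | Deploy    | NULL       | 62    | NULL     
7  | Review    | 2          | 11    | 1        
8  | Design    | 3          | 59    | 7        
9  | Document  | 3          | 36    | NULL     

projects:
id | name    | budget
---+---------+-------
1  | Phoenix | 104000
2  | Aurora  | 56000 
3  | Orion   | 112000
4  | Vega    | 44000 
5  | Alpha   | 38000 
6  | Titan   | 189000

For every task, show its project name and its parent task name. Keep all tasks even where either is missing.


Two LEFT JOINs from the same base table tasks: one to projects via project_id, one to tasks itself via parent_id. Both are LEFT so every task is preserved.
Match against projects:
  - task 1 (Research): project_id=3 -> matches Orion
  - task 2 (Train): project_id=5 -> matches Alpha
  - task 3 (Implement): project_id=NULL, no match -> kept with NULL
  - task 4 (Setup): project_id=6 -> matches Titan
  - task 5 (Optimize): project_id=4 -> matches Vega
  - task 6 (Deploy): project_id=NULL, no match -> kept with NULL
  - task 7 (Review): project_id=2 -> matches Aurora
  - task 8 (Design): project_id=3 -> matches Orion
  - task 9 (Document): project_id=3 -> matches Orion
Match against tasks (self):
  - task 1 (Research): parent_id=NULL -> NULL
  - task 2 (Train): parent_id=1 -> Research
  - task 3 (Implement): parent_id=1 -> Research
  - task 4 (Setup): parent_id=3 -> Implement
  - task 5 (Optimize): parent_id=3 -> Implement
  - task 6 (Deploy): parent_id=NULL -> NULL
  - task 7 (Review): parent_id=1 -> Research
  - task 8 (Design): parent_id=7 -> Review
  - task 9 (Document): parent_id=NULL -> NULL

SQL:
SELECT a.name, b.name AS project, c.name AS parent
FROM tasks a
LEFT JOIN projects b ON a.project_id = b.id
LEFT JOIN tasks c ON a.parent_id = c.id

Result:
name      | project | parent   
----------+---------+----------
Research  | Orion   | NULL     
Train     | Alpha   | Research 
Implement | NULL    | Research 
Setup     | Titan   | Implement
Optimize  | Vega    | Implement
Deploy    | NULL    | NULL     
Review    | Aurora  | Research 
Design    | Orion   | Review   
Document  | Orion   | NULL     


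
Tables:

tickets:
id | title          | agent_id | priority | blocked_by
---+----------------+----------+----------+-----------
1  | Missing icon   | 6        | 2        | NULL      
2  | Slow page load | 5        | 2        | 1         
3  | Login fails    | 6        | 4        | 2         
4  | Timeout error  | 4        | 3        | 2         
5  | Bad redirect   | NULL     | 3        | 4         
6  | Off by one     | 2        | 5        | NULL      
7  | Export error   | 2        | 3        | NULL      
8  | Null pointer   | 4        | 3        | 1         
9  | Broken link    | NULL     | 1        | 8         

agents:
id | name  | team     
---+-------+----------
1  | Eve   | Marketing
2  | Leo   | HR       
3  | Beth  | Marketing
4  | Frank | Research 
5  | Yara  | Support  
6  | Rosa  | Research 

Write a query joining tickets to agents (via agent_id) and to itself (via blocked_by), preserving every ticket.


Two LEFT JOINs from the same base table tickets: one to agents via agent_id, one to tickets itself via blocked_by. Both are LEFT so every ticket is preserved.
Match against agents:
  - ticket 1 (Missing icon): agent_id=6 -> matches Rosa
  - ticket 2 (Slow page load): agent_id=5 -> matches Yara
  - ticket 3 (Login fails): agent_id=6 -> matches Rosa
  - ticket 4 (Timeout error): agent_id=4 -> matches Frank
  - ticket 5 (Bad redirect): agent_id=NULL, no match -> kept with NULL
  - ticket 6 (Off by one): agent_id=2 -> matches Leo
  - ticket 7 (Export error): agent_id=2 -> matches Leo
  - ticket 8 (Null pointer): agent_id=4 -> matches Frank
  - ticket 9 (Broken link): agent_id=NULL, no match -> kept with NULL
Match against tickets (self):
  - ticket 1 (Missing icon): blocked_by=NULL -> NULL
  - ticket 2 (Slow page load): blocked_by=1 -> Missing icon
  - ticket 3 (Login fails): blocked_by=2 -> Slow page load
  - ticket 4 (Timeout error): blocked_by=2 -> Slow page load
  - ticket 5 (Bad redirect): blocked_by=4 -> Timeout error
  - ticket 6 (Off by one): blocked_by=NULL -> NULL
  - ticket 7 (Export error): blocked_by=NULL -> NULL
  - ticket 8 (Null pointer): blocked_by=1 -> Missing icon
  - ticket 9 (Broken link): blocked_by=8 -> Null pointer

SQL:
SELECT a.title, b.name AS agent, c.title AS blocked_by
FROM tickets a
LEFT JOIN agents b ON a.agent_id = b.id
LEFT JOIN tickets c ON a.blocked_by = c.id

Result:
title          | agent | blocked_by    
---------------+-------+---------------
Missing icon   | Rosa  | NULL          
Slow page load | Yara  | Missing icon  
Login fails    | Rosa  | Slow page load
Timeout error  | Frank | Slow page load
Bad redirect   | NULL  | Timeout error 
Off by one     | Leo   | NULL          
Export error   | Leo   | NULL          
Null pointer   | Frank | Missing icon  
Broken link    | NULL  | Null pointer  


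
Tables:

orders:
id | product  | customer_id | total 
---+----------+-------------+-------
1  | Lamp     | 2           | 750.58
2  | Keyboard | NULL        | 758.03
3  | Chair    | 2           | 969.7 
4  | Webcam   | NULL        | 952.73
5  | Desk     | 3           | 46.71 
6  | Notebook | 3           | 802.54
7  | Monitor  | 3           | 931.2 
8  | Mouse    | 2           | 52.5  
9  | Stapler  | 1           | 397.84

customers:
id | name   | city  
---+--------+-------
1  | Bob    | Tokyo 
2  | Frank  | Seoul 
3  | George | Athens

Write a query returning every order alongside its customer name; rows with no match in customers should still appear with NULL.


LEFT JOIN keeps every row from orders (the left table); where customer_id has no match in customers, the customer columns become NULL. Walk through each order:
  - order 1 (Lamp): customer_id=2 -> matches Frank
  - order 2 (Keyboard): customer_id=NULL, no match -> kept with NULL
  - order 3 (Chair): customer_id=2 -> matches Frank
  - order 4 (Webcam): customer_id=NULL, no match -> kept with NULL
  - order 5 (Desk): customer_id=3 -> matches George
  - order 6 (Notebook): customer_id=3 -> matches George
  - order 7 (Monitor): customer_id=3 -> matches George
  - order 8 (Mouse): customer_id=2 -> matches Frank
  - order 9 (Stapler): customer_id=1 -> matches Bob
All 9 rows appear; 2 have NULL customer.

SQL:
SELECT a.product, b.name AS customer
FROM orders a
LEFT JOIN customers b ON a.customer_id = b.id

Result:
product  | customer
---------+---------
Lamp     | Frank   
Keyboard | NULL    
Chair    | Frank   
Webcam   | NULL    
Desk     | George  
Notebook | George  
Monitor  | George  
Mouse    | Frank   
Stapler  | Bob     


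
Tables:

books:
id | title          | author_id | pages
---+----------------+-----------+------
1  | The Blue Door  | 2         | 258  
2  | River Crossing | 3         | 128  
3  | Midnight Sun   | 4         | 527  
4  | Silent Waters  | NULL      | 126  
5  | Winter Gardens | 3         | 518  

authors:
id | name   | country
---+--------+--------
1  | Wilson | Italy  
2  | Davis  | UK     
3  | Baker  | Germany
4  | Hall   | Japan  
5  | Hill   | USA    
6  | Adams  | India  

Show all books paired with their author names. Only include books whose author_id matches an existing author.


INNER JOIN keeps only books rows whose author_id matches an id in authors. Walk through each book:
  - book 1 (The Blue Door): author_id=2 -> matches Davis
  - book 2 (River Crossing): author_id=3 -> matches Baker
  - book 3 (Midnight Sun): author_id=4 -> matches Hall
  - book 4 (Silent Waters): author_id=NULL, no match -> dropped
  - book 5 (Winter Gardens): author_id=3 -> matches Baker
So 1 of 5 rows is dropped.

SQL:
SELECT a.title, b.name AS author
FROM books a
INNER JOIN authors b ON a.author_id = b.id

Result:
title          | author
---------------+-------
The Blue Door  | Davis 
River Crossing | Baker 
Midnight Sun   | Hall  
Winter Gardens | Baker 


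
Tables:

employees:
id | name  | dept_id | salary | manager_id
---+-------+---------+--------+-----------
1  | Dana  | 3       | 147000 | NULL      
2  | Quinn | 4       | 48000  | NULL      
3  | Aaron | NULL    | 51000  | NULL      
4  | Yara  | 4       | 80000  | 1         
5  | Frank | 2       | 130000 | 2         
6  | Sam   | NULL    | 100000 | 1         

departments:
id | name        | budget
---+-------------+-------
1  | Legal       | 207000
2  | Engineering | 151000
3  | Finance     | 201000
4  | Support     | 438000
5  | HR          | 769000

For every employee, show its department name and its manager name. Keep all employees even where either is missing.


Two LEFT JOINs from the same base table employees: one to departments via dept_id, one to employees itself via manager_id. Both are LEFT so every employee is preserved.
Match against departments:
  - employee 1 (Dana): dept_id=3 -> matches Finance
  - employee 2 (Quinn): dept_id=4 -> matches Support
  - employee 3 (Aaron): dept_id=NULL, no match -> kept with NULL
  - employee 4 (Yara): dept_id=4 -> matches Support
  - employee 5 (Frank): dept_id=2 -> matches Engineering
  - employee 6 (Sam): dept_id=NULL, no match -> kept with NULL
Match against employees (self):
  - employee 1 (Dana): manager_id=NULL -> NULL
  - employee 2 (Quinn): manager_id=NULL -> NULL
  - employee 3 (Aaron): manager_id=NULL -> NULL
  - employee 4 (Yara): manager_id=1 -> Dana
  - employee 5 (Frank): manager_id=2 -> Quinn
  - employee 6 (Sam): manager_id=1 -> Dana

SQL:
SELECT a.name, b.name AS department, c.name AS manager
FROM employees a
LEFT JOIN departments b ON a.dept_id = b.id
LEFT JOIN employees c ON a.manager_id = c.id

Result:
name  | department  | manager
------+-------------+--------
Dana  | Finance     | NULL   
Quinn | Support     | NULL   
Aaron | NULL        | NULL   
Yara  | Support     | Dana   
Frank | Engineering | Quinn  
Sam   | NULL        | Dana   


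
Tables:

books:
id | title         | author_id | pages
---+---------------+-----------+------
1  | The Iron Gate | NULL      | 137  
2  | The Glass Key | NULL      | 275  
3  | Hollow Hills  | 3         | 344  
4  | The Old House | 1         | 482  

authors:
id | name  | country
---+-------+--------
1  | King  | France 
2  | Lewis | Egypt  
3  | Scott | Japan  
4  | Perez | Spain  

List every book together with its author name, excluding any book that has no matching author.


INNER JOIN keeps only books rows whose author_id matches an id in authors. Walk through each book:
  - book 1 (The Iron Gate): author_id=NULL, no match -> dropped
  - book 2 (The Glass Key): author_id=NULL, no match -> dropped
  - book 3 (Hollow Hills): author_id=3 -> matches Scott
  - book 4 (The Old House): author_id=1 -> matches King
So 2 of 4 rows are dropped.

SQL:
SELECT a.title, b.name AS author
FROM books a
INNER JOIN authors b ON a.author_id = b.id

Result:
title         | author
--------------+-------
Hollow Hills  | Scott 
The Old House | King  


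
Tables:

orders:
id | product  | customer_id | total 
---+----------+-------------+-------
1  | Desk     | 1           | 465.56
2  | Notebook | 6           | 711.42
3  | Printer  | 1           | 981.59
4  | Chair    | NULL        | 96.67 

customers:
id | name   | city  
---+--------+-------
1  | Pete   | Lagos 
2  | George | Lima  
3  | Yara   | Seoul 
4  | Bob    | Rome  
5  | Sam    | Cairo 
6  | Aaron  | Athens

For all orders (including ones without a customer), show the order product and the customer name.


LEFT JOIN keeps every row from orders (the left table); where customer_id has no match in customers, the customer columns become NULL. Walk through each order:
  - order 1 (Desk): customer_id=1 -> matches Pete
  - order 2 (Notebook): customer_id=6 -> matches Aaron
  - order 3 (Printer): customer_id=1 -> matches Pete
  - order 4 (Chair): customer_id=NULL, no match -> kept with NULL
All 4 rows appear; 1 has NULL customer.

SQL:
SELECT a.product, b.name AS customer
FROM orders a
LEFT JOIN customers b ON a.customer_id = b.id

Result:
product  | customer
---------+---------
Desk     | Pete    
Notebook | Aaron   
Printer  | Pete    
Chair    | NULL    


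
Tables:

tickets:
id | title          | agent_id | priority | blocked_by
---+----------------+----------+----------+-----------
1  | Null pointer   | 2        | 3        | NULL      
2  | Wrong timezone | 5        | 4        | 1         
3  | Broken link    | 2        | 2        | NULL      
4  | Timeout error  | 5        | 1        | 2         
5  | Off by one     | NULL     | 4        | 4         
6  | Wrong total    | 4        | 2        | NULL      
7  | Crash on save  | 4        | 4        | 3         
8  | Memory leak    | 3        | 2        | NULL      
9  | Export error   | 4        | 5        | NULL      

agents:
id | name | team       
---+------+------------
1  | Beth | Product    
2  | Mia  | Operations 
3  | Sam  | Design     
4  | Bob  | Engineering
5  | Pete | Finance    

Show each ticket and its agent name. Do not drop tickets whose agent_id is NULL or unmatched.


LEFT JOIN keeps every row from tickets (the left table); where agent_id has no match in agents, the agent columns become NULL. Walk through each ticket:
  - ticket 1 (Null pointer): agent_id=2 -> matches Mia
  - ticket 2 (Wrong timezone): agent_id=5 -> matches Pete
  - ticket 3 (Broken link): agent_id=2 -> matches Mia
  - ticket 4 (Timeout error): agent_id=5 -> matches Pete
  - ticket 5 (Off by one): agent_id=NULL, no match -> kept with NULL
  - ticket 6 (Wrong total): agent_id=4 -> matches Bob
  - ticket 7 (Crash on save): agent_id=4 -> matches Bob
  - ticket 8 (Memory leak): agent_id=3 -> matches Sam
  - ticket 9 (Export error): agent_id=4 -> matches Bob
All 9 rows appear; 1 has NULL agent.

SQL:
SELECT a.title, b.name AS agent
FROM tickets a
LEFT JOIN agents b ON a.agent_id = b.id

Result:
title          | agent
---------------+------
Null pointer   | Mia  
Wrong timezone | Pete 
Broken link    | Mia  
Timeout error  | Pete 
Off by one     | NULL 
Wrong total    | Bob  
Crash on save  | Bob  
Memory leak    | Sam  
Export error   | Bob  


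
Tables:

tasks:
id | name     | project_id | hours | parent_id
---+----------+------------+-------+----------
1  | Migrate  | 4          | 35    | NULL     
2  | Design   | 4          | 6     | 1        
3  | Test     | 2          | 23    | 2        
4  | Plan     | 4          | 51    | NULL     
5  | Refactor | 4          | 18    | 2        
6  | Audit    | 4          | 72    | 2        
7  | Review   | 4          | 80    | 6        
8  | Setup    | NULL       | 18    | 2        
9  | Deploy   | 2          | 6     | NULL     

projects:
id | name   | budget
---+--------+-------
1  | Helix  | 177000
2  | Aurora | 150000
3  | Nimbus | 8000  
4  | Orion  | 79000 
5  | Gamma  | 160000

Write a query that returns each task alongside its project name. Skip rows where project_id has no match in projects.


INNER JOIN keeps only tasks rows whose project_id matches an id in projects. Walk through each task:
  - task 1 (Migrate): project_id=4 -> matches Orion
  - task 2 (Design): project_id=4 -> matches Orion
  - task 3 (Test): project_id=2 -> matches Aurora
  - task 4 (Plan): project_id=4 -> matches Orion
  - task 5 (Refactor): project_id=4 -> matches Orion
  - task 6 (Audit): project_id=4 -> matches Orion
  - task 7 (Review): project_id=4 -> matches Orion
  - task 8 (Setup): project_id=NULL, no match -> dropped
  - task 9 (Deploy): project_id=2 -> matches Aurora
So 1 of 9 rows is dropped.

SQL:
SELECT a.name, b.name AS project
FROM tasks a
INNER JOIN projects b ON a.project_id = b.id

Result:
name     | project
---------+--------
Migrate  | Orion  
Design   | Orion  
Test     | Aurora 
Plan     | Orion  
Refactor | Orion  
Audit    | Orion  
Review   | Orion  
Deploy   | Aurora 


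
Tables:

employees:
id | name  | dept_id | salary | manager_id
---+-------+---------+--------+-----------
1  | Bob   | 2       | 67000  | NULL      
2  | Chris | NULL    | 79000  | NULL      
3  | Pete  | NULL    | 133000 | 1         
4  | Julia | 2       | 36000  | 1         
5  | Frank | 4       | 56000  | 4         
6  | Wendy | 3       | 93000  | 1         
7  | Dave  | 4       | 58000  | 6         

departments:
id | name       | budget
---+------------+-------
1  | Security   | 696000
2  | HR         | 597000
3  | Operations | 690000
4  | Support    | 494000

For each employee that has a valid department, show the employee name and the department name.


INNER JOIN keeps only employees rows whose dept_id matches an id in departments. Walk through each employee:
  - employee 1 (Bob): dept_id=2 -> matches HR
  - employee 2 (Chris): dept_id=NULL, no match -> dropped
  - employee 3 (Pete): dept_id=NULL, no match -> dropped
  - employee 4 (Julia): dept_id=2 -> matches HR
  - employee 5 (Frank): dept_id=4 -> matches Support
  - employee 6 (Wendy): dept_id=3 -> matches Operations
  - employee 7 (Dave): dept_id=4 -> matches Support
So 2 of 7 rows are dropped.

SQL:
SELECT a.name, b.name AS department
FROM employees a
INNER JOIN departments b ON a.dept_id = b.id

Result:
name  | department
------+-----------
Bob   | HR        
Julia | HR        
Frank | Support   
Wendy | Operations
Dave  | Support   


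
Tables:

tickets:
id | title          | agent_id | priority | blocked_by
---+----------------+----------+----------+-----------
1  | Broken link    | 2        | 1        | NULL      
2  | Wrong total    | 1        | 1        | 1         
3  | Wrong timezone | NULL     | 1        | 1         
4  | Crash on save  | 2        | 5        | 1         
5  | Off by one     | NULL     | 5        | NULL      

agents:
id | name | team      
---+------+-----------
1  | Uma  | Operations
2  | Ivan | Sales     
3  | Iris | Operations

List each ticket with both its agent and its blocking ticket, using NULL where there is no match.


Two LEFT JOINs from the same base table tickets: one to agents via agent_id, one to tickets itself via blocked_by. Both are LEFT so every ticket is preserved.
Match against agents:
  - ticket 1 (Broken link): agent_id=2 -> matches Ivan
  - ticket 2 (Wrong total): agent_id=1 -> matches Uma
  - ticket 3 (Wrong timezone): agent_id=NULL, no match -> kept with NULL
  - ticket 4 (Crash on save): agent_id=2 -> matches Ivan
  - ticket 5 (Off by one): agent_id=NULL, no match -> kept with NULL
Match against tickets (self):
  - ticket 1 (Broken link): blocked_by=NULL -> NULL
  - ticket 2 (Wrong total): blocked_by=1 -> Broken link
  - ticket 3 (Wrong timezone): blocked_by=1 -> Broken link
  - ticket 4 (Crash on save): blocked_by=1 -> Broken link
  - ticket 5 (Off by one): blocked_by=NULL -> NULL

SQL:
SELECT a.title, b.name AS agent, c.title AS blocked_by
FROM tickets a
LEFT JOIN agents b ON a.agent_id = b.id
LEFT JOIN tickets c ON a.blocked_by = c.id

Result:
title          | agent | blocked_by 
---------------+-------+------------
Broken link    | Ivan  | NULL       
Wrong total    | Uma   | Broken link
Wrong timezone | NULL  | Broken link
Crash on save  | Ivan  | Broken link
Off by one     | NULL  | NULL       


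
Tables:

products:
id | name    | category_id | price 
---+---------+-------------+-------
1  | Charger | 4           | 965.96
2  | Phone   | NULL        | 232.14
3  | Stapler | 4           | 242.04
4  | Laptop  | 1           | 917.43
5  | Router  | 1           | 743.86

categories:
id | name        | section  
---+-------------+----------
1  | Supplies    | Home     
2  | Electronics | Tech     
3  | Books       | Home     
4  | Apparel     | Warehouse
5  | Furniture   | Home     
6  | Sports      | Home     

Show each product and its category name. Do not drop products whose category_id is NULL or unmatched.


LEFT JOIN keeps every row from products (the left table); where category_id has no match in categories, the category columns become NULL. Walk through each product:
  - product 1 (Charger): category_id=4 -> matches Apparel
  - product 2 (Phone): category_id=NULL, no match -> kept with NULL
  - product 3 (Stapler): category_id=4 -> matches Apparel
  - product 4 (Laptop): category_id=1 -> matches Supplies
  - product 5 (Router): category_id=1 -> matches Supplies
All 5 rows appear; 1 has NULL category.

SQL:
SELECT a.name, b.name AS category
FROM products a
LEFT JOIN categories b ON a.category_id = b.id

Result:
name    | category
--------+---------
Charger | Apparel 
Phone   | NULL    
Stapler | Apparel 
Laptop  | Supplies
Router  | Supplies


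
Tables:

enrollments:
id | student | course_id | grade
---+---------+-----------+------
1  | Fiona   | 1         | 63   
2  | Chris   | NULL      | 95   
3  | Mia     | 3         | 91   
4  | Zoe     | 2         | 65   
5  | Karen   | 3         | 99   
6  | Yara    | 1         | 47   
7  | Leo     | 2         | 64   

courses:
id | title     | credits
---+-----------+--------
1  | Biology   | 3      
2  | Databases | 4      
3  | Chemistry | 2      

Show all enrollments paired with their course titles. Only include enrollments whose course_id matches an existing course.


INNER JOIN keeps only enrollments rows whose course_id matches an id in courses. Walk through each enrollment:
  - enrollment 1 (Fiona): course_id=1 -> matches Biology
  - enrollment 2 (Chris): course_id=NULL, no match -> dropped
  - enrollment 3 (Mia): course_id=3 -> matches Chemistry
  - enrollment 4 (Zoe): course_id=2 -> matches Databases
  - enrollment 5 (Karen): course_id=3 -> matches Chemistry
  - enrollment 6 (Yara): course_id=1 -> matches Biology
  - enrollment 7 (Leo): course_id=2 -> matches Databases
So 1 of 7 rows is dropped.

SQL:
SELECT a.student, b.title AS course
FROM enrollments a
INNER JOIN courses b ON a.course_id = b.id

Result:
student | course   
--------+----------
Fiona   | Biology  
Mia     | Chemistry
Zoe     | Databases
Karen   | Chemistry
Yara    | Biology  
Leo     | Databases


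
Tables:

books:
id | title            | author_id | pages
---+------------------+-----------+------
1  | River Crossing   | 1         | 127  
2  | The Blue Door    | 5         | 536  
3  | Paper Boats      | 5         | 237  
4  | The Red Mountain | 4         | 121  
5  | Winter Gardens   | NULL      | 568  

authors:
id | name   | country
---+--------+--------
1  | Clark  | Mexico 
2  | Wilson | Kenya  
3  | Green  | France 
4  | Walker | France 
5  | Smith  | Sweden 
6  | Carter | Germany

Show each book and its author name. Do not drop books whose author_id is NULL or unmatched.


LEFT JOIN keeps every row from books (the left table); where author_id has no match in authors, the author columns become NULL. Walk through each book:
  - book 1 (River Crossing): author_id=1 -> matches Clark
  - book 2 (The Blue Door): author_id=5 -> matches Smith
  - book 3 (Paper Boats): author_id=5 -> matches Smith
  - book 4 (The Red Mountain): author_id=4 -> matches Walker
  - book 5 (Winter Gardens): author_id=NULL, no match -> kept with NULL
All 5 rows appear; 1 has NULL author.

SQL:
SELECT a.title, b.name AS author
FROM books a
LEFT JOIN authors b ON a.author_id = b.id

Result:
title            | author
-----------------+-------
River Crossing   | Clark 
The Blue Door    | Smith 
Paper Boats      | Smith 
The Red Mountain | Walker
Winter Gardens   | NULL  


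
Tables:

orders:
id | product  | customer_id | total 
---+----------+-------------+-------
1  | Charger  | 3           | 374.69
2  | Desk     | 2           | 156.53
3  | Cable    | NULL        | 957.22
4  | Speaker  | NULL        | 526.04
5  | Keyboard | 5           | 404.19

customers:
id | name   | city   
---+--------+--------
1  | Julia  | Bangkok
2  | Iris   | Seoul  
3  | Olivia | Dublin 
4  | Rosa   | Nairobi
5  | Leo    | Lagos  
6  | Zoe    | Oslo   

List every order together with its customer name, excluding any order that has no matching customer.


INNER JOIN keeps only orders rows whose customer_id matches an id in customers. Walk through each order:
  - order 1 (Charger): customer_id=3 -> matches Olivia
  - order 2 (Desk): customer_id=2 -> matches Iris
  - order 3 (Cable): customer_id=NULL, no match -> dropped
  - order 4 (Speaker): customer_id=NULL, no match -> dropped
  - order 5 (Keyboard): customer_id=5 -> matches Leo
So 2 of 5 rows are dropped.

SQL:
SELECT a.product, b.name AS customer
FROM orders a
INNER JOIN customers b ON a.customer_id = b.id

Result:
product  | customer
---------+---------
Charger  | Olivia  
Desk     | Iris    
Keyboard | Leo     


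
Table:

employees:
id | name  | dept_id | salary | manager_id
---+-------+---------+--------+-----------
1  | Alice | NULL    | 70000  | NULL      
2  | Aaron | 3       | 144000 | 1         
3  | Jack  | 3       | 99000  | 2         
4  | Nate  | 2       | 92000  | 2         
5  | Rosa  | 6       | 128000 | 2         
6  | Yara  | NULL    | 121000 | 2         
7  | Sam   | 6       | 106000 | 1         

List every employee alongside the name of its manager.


This is a self-join: employees is joined to a second copy of itself, matching each row's manager_id to another row's id. Use LEFT JOIN so rows with manager_id=NULL are kept.
  - employee 1 (Alice): manager_id=NULL -> NULL
  - employee 2 (Aaron): manager_id=1 -> Alice
  - employee 3 (Jack): manager_id=2 -> Aaron
  - employee 4 (Nate): manager_id=2 -> Aaron
  - employee 5 (Rosa): manager_id=2 -> Aaron
  - employee 6 (Yara): manager_id=2 -> Aaron
  - employee 7 (Sam): manager_id=1 -> Alice

SQL:
SELECT a.name AS item, b.name AS manager
FROM employees a
LEFT JOIN employees b ON a.manager_id = b.id

Result:
item  | manager
------+--------
Alice | NULL   
Aaron | Alice  
Jack  | Aaron  
Nate  | Aaron  
Rosa  | Aaron  
Yara  | Aaron  
Sam   | Alice  


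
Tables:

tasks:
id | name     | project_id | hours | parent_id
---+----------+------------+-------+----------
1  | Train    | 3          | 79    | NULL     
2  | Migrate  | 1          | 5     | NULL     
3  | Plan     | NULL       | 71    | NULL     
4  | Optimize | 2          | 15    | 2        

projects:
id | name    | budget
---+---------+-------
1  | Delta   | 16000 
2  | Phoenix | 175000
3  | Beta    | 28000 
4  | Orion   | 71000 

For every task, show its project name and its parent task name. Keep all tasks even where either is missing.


Two LEFT JOINs from the same base table tasks: one to projects via project_id, one to tasks itself via parent_id. Both are LEFT so every task is preserved.
Match against projects:
  - task 1 (Train): project_id=3 -> matches Beta
  - task 2 (Migrate): project_id=1 -> matches Delta
  - task 3 (Plan): project_id=NULL, no match -> kept with NULL
  - task 4 (Optimize): project_id=2 -> matches Phoenix
Match against tasks (self):
  - task 1 (Train): parent_id=NULL -> NULL
  - task 2 (Migrate): parent_id=NULL -> NULL
  - task 3 (Plan): parent_id=NULL -> NULL
  - task 4 (Optimize): parent_id=2 -> Migrate

SQL:
SELECT a.name, b.name AS project, c.name AS parent
FROM tasks a
LEFT JOIN projects b ON a.project_id = b.id
LEFT JOIN tasks c ON a.parent_id = c.id

Result:
name     | project | parent 
---------+---------+--------
Train    | Beta    | NULL   
Migrate  | Delta   | NULL   
Plan     | NULL    | NULL   
Optimize | Phoenix | Migrate


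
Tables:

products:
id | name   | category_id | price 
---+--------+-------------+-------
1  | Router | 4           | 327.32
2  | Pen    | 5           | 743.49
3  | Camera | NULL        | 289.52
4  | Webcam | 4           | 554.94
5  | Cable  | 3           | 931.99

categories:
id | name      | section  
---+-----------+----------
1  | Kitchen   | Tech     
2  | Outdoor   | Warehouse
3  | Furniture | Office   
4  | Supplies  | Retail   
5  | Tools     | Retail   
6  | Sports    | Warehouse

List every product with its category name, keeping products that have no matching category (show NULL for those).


LEFT JOIN keeps every row from products (the left table); where category_id has no match in categories, the category columns become NULL. Walk through each product:
  - product 1 (Router): category_id=4 -> matches Supplies
  - product 2 (Pen): category_id=5 -> matches Tools
  - product 3 (Camera): category_id=NULL, no match -> kept with NULL
  - product 4 (Webcam): category_id=4 -> matches Supplies
  - product 5 (Cable): category_id=3 -> matches Furniture
All 5 rows appear; 1 has NULL category.

SQL:
SELECT a.name, b.name AS category
FROM products a
LEFT JOIN categories b ON a.category_id = b.id

Result:
name   | category 
-------+----------
Router | Supplies 
Pen    | Tools    
Camera | NULL     
Webcam | Supplies 
Cable  | Furniture


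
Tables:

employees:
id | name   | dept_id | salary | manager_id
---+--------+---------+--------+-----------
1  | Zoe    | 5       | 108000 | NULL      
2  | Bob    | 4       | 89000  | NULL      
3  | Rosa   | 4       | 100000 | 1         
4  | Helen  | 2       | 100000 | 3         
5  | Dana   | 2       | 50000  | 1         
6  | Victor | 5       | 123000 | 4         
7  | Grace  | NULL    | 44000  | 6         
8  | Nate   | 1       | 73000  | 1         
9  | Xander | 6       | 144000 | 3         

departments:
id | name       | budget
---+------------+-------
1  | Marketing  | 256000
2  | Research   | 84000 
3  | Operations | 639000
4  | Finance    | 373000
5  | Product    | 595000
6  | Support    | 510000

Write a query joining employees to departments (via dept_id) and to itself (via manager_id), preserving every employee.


Two LEFT JOINs from the same base table employees: one to departments via dept_id, one to employees itself via manager_id. Both are LEFT so every employee is preserved.
Match against departments:
  - employee 1 (Zoe): dept_id=5 -> matches Product
  - employee 2 (Bob): dept_id=4 -> matches Finance
  - employee 3 (Rosa): dept_id=4 -> matches Finance
  - employee 4 (Helen): dept_id=2 -> matches Research
  - employee 5 (Dana): dept_id=2 -> matches Research
  - employee 6 (Victor): dept_id=5 -> matches Product
  - employee 7 (Grace): dept_id=NULL, no match -> kept with NULL
  - employee 8 (Nate): dept_id=1 -> matches Marketing
  - employee 9 (Xander): dept_id=6 -> matches Support
Match against employees (self):
  - employee 1 (Zoe): manager_id=NULL -> NULL
  - employee 2 (Bob): manager_id=NULL -> NULL
  - employee 3 (Rosa): manager_id=1 -> Zoe
  - employee 4 (Helen): manager_id=3 -> Rosa
  - employee 5 (Dana): manager_id=1 -> Zoe
  - employee 6 (Victor): manager_id=4 -> Helen
  - employee 7 (Grace): manager_id=6 -> Victor
  - employee 8 (Nate): manager_id=1 -> Zoe
  - employee 9 (Xander): manager_id=3 -> Rosa

SQL:
SELECT a.name, b.name AS department, c.name AS manager
FROM employees a
LEFT JOIN departments b ON a.dept_id = b.id
LEFT JOIN employees c ON a.manager_id = c.id

Result:
name   | department | manager
-------+------------+--------
Zoe    | Product    | NULL   
Bob    | Finance    | NULL   
Rosa   | Finance    | Zoe    
Helen  | Research   | Rosa   
Dana   | Research   | Zoe    
Victor | Product    | Helen  
Grace  | NULL       | Victor 
Nate   | Marketing  | Zoe    
Xander | Support    | Rosa   


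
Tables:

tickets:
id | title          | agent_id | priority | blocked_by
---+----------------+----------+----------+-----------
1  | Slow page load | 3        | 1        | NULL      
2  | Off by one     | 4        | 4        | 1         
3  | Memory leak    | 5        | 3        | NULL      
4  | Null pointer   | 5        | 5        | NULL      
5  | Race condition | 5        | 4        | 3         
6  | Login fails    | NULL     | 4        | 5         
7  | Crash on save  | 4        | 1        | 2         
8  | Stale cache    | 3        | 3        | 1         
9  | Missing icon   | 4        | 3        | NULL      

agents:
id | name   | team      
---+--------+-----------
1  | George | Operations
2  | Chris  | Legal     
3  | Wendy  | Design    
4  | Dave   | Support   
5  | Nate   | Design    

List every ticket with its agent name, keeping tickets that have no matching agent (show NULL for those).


LEFT JOIN keeps every row from tickets (the left table); where agent_id has no match in agents, the agent columns become NULL. Walk through each ticket:
  - ticket 1 (Slow page load): agent_id=3 -> matches Wendy
  - ticket 2 (Off by one): agent_id=4 -> matches Dave
  - ticket 3 (Memory leak): agent_id=5 -> matches Nate
  - ticket 4 (Null pointer): agent_id=5 -> matches Nate
  - ticket 5 (Race condition): agent_id=5 -> matches Nate
  - ticket 6 (Login fails): agent_id=NULL, no match -> kept with NULL
  - ticket 7 (Crash on save): agent_id=4 -> matches Dave
  - ticket 8 (Stale cache): agent_id=3 -> matches Wendy
  - ticket 9 (Missing icon): agent_id=4 -> matches Dave
All 9 rows appear; 1 has NULL agent.

SQL:
SELECT a.title, b.name AS agent
FROM tickets a
LEFT JOIN agents b ON a.agent_id = b.id

Result:
title          | agent
---------------+------
Slow page load | Wendy
Off by one     | Dave 
Memory leak    | Nate 
Null pointer   | Nate 
Race condition | Nate 
Login fails    | NULL 
Crash on save  | Dave 
Stale cache    | Wendy
Missing icon   | Dave 
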